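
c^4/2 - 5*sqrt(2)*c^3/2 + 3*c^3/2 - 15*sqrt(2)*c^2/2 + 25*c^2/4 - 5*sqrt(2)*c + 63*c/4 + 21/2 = (c/2 + 1/2)*(c + 2)*(c - 7*sqrt(2)/2)*(c - 3*sqrt(2)/2)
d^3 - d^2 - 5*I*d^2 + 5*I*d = d*(d - 1)*(d - 5*I)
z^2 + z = z*(z + 1)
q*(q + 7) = q^2 + 7*q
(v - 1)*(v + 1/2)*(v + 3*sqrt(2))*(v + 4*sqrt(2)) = v^4 - v^3/2 + 7*sqrt(2)*v^3 - 7*sqrt(2)*v^2/2 + 47*v^2/2 - 12*v - 7*sqrt(2)*v/2 - 12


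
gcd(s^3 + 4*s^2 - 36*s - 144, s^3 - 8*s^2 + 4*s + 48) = s - 6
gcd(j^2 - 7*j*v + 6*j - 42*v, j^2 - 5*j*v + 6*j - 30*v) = j + 6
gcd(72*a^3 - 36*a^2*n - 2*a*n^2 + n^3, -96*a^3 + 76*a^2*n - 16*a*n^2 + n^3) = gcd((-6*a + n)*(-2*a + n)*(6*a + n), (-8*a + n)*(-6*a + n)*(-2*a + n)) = 12*a^2 - 8*a*n + n^2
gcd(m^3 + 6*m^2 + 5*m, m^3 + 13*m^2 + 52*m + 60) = m + 5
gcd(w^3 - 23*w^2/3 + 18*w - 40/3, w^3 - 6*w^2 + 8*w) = w^2 - 6*w + 8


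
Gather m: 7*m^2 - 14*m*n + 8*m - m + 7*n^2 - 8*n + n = 7*m^2 + m*(7 - 14*n) + 7*n^2 - 7*n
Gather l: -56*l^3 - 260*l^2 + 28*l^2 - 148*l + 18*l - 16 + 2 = -56*l^3 - 232*l^2 - 130*l - 14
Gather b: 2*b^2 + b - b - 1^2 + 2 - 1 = 2*b^2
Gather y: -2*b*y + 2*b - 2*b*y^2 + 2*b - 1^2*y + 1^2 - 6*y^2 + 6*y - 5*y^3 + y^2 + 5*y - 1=4*b - 5*y^3 + y^2*(-2*b - 5) + y*(10 - 2*b)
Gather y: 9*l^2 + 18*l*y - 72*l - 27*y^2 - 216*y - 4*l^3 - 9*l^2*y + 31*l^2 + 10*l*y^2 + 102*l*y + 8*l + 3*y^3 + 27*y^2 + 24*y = -4*l^3 + 40*l^2 + 10*l*y^2 - 64*l + 3*y^3 + y*(-9*l^2 + 120*l - 192)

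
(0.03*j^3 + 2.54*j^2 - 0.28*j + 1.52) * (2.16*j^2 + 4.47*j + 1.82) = 0.0648*j^5 + 5.6205*j^4 + 10.8036*j^3 + 6.6544*j^2 + 6.2848*j + 2.7664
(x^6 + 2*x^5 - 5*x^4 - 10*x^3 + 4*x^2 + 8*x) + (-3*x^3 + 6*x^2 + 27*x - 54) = x^6 + 2*x^5 - 5*x^4 - 13*x^3 + 10*x^2 + 35*x - 54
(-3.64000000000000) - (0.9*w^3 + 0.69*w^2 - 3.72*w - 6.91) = -0.9*w^3 - 0.69*w^2 + 3.72*w + 3.27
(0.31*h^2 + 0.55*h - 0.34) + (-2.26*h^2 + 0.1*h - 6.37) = -1.95*h^2 + 0.65*h - 6.71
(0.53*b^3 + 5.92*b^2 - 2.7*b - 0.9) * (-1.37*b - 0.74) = -0.7261*b^4 - 8.5026*b^3 - 0.681799999999999*b^2 + 3.231*b + 0.666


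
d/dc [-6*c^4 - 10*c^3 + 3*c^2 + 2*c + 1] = -24*c^3 - 30*c^2 + 6*c + 2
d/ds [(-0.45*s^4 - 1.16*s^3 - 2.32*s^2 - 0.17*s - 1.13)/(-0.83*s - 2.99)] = (1.1205*s^4 + 7.3076*s^3 + 12.3308*s^2 + 13.8736*s - 0.4296)/(0.6889*s^2 + 4.9634*s + 8.9401)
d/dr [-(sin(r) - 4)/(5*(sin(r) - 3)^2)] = (sin(r) - 5)*cos(r)/(5*(sin(r) - 3)^3)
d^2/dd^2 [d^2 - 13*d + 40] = 2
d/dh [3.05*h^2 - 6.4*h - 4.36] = 6.1*h - 6.4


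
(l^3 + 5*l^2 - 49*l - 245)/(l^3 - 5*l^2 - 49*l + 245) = (l + 5)/(l - 5)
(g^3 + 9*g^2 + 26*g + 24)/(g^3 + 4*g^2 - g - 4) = (g^2 + 5*g + 6)/(g^2 - 1)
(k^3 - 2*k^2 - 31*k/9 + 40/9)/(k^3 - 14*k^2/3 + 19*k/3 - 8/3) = (k + 5/3)/(k - 1)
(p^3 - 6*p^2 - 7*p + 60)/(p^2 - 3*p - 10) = (p^2 - p - 12)/(p + 2)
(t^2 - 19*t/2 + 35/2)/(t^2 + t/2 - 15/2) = (t - 7)/(t + 3)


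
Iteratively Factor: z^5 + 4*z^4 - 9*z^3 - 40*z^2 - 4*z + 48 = (z + 2)*(z^4 + 2*z^3 - 13*z^2 - 14*z + 24) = (z - 3)*(z + 2)*(z^3 + 5*z^2 + 2*z - 8) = (z - 3)*(z + 2)*(z + 4)*(z^2 + z - 2) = (z - 3)*(z - 1)*(z + 2)*(z + 4)*(z + 2)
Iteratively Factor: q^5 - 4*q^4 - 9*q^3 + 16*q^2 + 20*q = (q - 2)*(q^4 - 2*q^3 - 13*q^2 - 10*q) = (q - 2)*(q + 2)*(q^3 - 4*q^2 - 5*q) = (q - 5)*(q - 2)*(q + 2)*(q^2 + q) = (q - 5)*(q - 2)*(q + 1)*(q + 2)*(q)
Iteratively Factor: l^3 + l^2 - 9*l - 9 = (l + 3)*(l^2 - 2*l - 3) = (l + 1)*(l + 3)*(l - 3)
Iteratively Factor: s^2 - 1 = (s - 1)*(s + 1)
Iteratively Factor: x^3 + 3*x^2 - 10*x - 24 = (x + 2)*(x^2 + x - 12) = (x - 3)*(x + 2)*(x + 4)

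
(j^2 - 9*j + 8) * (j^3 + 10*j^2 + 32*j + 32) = j^5 + j^4 - 50*j^3 - 176*j^2 - 32*j + 256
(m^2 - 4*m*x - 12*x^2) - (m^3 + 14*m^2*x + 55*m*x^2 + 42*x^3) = -m^3 - 14*m^2*x + m^2 - 55*m*x^2 - 4*m*x - 42*x^3 - 12*x^2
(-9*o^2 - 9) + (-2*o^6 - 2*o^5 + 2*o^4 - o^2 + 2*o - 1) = -2*o^6 - 2*o^5 + 2*o^4 - 10*o^2 + 2*o - 10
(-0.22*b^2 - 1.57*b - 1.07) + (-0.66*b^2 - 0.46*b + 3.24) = -0.88*b^2 - 2.03*b + 2.17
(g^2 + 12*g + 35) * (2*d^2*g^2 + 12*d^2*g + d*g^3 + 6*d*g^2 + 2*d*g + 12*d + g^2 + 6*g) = 2*d^2*g^4 + 36*d^2*g^3 + 214*d^2*g^2 + 420*d^2*g + d*g^5 + 18*d*g^4 + 109*d*g^3 + 246*d*g^2 + 214*d*g + 420*d + g^4 + 18*g^3 + 107*g^2 + 210*g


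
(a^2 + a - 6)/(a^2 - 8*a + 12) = (a + 3)/(a - 6)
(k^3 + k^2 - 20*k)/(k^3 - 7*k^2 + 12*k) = (k + 5)/(k - 3)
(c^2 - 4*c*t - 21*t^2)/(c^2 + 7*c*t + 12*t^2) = (c - 7*t)/(c + 4*t)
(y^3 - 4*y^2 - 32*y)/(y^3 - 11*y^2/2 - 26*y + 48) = 2*y/(2*y - 3)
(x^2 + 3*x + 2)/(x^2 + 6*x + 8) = (x + 1)/(x + 4)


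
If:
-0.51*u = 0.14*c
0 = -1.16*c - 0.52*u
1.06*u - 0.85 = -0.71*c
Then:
No Solution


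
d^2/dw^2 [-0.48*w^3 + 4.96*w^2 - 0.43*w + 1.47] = 9.92 - 2.88*w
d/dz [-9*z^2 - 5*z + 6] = -18*z - 5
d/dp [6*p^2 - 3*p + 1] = 12*p - 3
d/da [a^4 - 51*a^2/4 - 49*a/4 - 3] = 4*a^3 - 51*a/2 - 49/4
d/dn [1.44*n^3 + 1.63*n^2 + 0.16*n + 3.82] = 4.32*n^2 + 3.26*n + 0.16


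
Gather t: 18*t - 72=18*t - 72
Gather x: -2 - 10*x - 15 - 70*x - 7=-80*x - 24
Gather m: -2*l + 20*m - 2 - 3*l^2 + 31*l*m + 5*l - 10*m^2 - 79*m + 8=-3*l^2 + 3*l - 10*m^2 + m*(31*l - 59) + 6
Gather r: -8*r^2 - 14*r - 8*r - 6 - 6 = -8*r^2 - 22*r - 12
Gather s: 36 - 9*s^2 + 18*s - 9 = -9*s^2 + 18*s + 27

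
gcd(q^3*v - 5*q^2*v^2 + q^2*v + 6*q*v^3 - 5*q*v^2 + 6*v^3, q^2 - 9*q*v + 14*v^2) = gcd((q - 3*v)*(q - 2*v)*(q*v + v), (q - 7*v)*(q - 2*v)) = q - 2*v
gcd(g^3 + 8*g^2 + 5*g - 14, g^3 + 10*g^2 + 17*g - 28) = g^2 + 6*g - 7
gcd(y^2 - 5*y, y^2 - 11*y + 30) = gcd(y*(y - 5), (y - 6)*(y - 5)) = y - 5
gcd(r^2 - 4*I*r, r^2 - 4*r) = r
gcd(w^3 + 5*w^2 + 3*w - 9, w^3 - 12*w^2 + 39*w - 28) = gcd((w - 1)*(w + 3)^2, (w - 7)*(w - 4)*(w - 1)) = w - 1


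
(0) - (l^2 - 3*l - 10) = -l^2 + 3*l + 10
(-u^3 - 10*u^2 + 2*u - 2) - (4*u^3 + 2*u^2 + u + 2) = -5*u^3 - 12*u^2 + u - 4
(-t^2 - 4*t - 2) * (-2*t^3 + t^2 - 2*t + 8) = 2*t^5 + 7*t^4 + 2*t^3 - 2*t^2 - 28*t - 16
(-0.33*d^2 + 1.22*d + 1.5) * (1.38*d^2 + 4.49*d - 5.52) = -0.4554*d^4 + 0.2019*d^3 + 9.3694*d^2 + 0.000600000000001266*d - 8.28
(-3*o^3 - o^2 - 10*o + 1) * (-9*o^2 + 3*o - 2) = 27*o^5 + 93*o^3 - 37*o^2 + 23*o - 2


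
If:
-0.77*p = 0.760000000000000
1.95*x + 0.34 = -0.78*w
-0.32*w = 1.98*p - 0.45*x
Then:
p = -0.99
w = 3.75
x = -1.68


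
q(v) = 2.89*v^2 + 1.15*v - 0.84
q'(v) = 5.78*v + 1.15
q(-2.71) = 17.27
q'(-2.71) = -14.51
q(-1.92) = 7.61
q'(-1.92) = -9.95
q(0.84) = 2.17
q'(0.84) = 6.01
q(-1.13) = 1.55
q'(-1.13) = -5.38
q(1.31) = 5.63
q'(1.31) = 8.72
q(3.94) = 48.55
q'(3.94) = 23.92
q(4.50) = 62.86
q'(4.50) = 27.16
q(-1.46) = 3.64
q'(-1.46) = -7.29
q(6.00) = 110.10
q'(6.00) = 35.83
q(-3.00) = 21.72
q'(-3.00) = -16.19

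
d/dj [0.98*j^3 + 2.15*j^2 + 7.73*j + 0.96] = 2.94*j^2 + 4.3*j + 7.73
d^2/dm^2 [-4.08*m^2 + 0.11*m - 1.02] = -8.16000000000000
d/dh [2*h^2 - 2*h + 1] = 4*h - 2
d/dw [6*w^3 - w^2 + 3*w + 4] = 18*w^2 - 2*w + 3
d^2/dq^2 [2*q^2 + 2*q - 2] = 4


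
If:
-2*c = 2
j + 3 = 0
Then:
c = -1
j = -3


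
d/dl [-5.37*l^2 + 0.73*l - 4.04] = 0.73 - 10.74*l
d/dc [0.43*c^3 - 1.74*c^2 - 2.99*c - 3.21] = 1.29*c^2 - 3.48*c - 2.99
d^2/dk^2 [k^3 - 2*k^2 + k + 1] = 6*k - 4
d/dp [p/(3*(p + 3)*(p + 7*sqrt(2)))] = -p^2/(3*(p + 3)^2*(p + 7*sqrt(2))^2) + 7*sqrt(2)/((p + 3)^2*(p + 7*sqrt(2))^2)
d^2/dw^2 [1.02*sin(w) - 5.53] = -1.02*sin(w)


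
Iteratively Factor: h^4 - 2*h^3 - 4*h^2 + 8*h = (h - 2)*(h^3 - 4*h) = h*(h - 2)*(h^2 - 4) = h*(h - 2)^2*(h + 2)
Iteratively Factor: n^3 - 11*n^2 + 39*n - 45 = (n - 3)*(n^2 - 8*n + 15) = (n - 5)*(n - 3)*(n - 3)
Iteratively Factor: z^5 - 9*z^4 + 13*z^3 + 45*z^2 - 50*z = (z - 5)*(z^4 - 4*z^3 - 7*z^2 + 10*z) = (z - 5)^2*(z^3 + z^2 - 2*z) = (z - 5)^2*(z - 1)*(z^2 + 2*z) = z*(z - 5)^2*(z - 1)*(z + 2)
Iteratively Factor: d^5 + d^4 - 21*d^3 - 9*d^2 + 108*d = (d - 3)*(d^4 + 4*d^3 - 9*d^2 - 36*d) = (d - 3)*(d + 3)*(d^3 + d^2 - 12*d) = (d - 3)^2*(d + 3)*(d^2 + 4*d) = d*(d - 3)^2*(d + 3)*(d + 4)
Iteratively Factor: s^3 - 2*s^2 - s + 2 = (s - 2)*(s^2 - 1) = (s - 2)*(s + 1)*(s - 1)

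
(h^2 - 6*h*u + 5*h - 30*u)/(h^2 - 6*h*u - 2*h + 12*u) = (h + 5)/(h - 2)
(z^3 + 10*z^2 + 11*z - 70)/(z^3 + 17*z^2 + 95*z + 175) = (z - 2)/(z + 5)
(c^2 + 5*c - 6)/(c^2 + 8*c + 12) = (c - 1)/(c + 2)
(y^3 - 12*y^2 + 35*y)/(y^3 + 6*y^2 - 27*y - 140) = y*(y - 7)/(y^2 + 11*y + 28)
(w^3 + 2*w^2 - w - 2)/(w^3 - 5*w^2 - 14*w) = (w^2 - 1)/(w*(w - 7))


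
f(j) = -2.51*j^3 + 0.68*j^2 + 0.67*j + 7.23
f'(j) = -7.53*j^2 + 1.36*j + 0.67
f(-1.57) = 17.57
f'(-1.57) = -20.03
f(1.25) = 4.23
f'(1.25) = -9.40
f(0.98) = 6.18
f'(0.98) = -5.23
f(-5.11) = 356.48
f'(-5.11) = -202.90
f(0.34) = 7.44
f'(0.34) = 0.26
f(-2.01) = 29.01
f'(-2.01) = -32.49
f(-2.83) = 67.67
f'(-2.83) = -63.49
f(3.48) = -87.99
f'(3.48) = -85.79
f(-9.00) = 1886.07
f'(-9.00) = -621.50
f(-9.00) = 1886.07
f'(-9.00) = -621.50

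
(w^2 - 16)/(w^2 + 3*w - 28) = (w + 4)/(w + 7)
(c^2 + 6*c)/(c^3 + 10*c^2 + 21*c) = (c + 6)/(c^2 + 10*c + 21)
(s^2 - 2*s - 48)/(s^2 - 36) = (s - 8)/(s - 6)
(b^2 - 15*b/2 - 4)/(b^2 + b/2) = (b - 8)/b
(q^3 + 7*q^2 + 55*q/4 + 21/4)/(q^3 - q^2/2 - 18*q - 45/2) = (4*q^2 + 16*q + 7)/(2*(2*q^2 - 7*q - 15))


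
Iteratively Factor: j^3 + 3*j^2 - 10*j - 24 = (j + 4)*(j^2 - j - 6) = (j + 2)*(j + 4)*(j - 3)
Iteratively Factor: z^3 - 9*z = (z)*(z^2 - 9) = z*(z + 3)*(z - 3)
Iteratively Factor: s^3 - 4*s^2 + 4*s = (s)*(s^2 - 4*s + 4) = s*(s - 2)*(s - 2)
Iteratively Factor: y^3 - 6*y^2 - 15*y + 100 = (y - 5)*(y^2 - y - 20) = (y - 5)*(y + 4)*(y - 5)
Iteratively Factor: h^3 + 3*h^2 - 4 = (h + 2)*(h^2 + h - 2) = (h + 2)^2*(h - 1)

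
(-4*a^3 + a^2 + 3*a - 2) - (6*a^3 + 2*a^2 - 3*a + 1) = -10*a^3 - a^2 + 6*a - 3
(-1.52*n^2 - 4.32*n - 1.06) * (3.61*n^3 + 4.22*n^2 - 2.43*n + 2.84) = -5.4872*n^5 - 22.0096*n^4 - 18.3634*n^3 + 1.7076*n^2 - 9.693*n - 3.0104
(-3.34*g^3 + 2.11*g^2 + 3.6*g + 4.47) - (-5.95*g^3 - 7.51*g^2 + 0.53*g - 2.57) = 2.61*g^3 + 9.62*g^2 + 3.07*g + 7.04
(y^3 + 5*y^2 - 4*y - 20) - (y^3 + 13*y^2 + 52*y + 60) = -8*y^2 - 56*y - 80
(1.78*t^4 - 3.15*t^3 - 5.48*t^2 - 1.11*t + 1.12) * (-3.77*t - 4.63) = -6.7106*t^5 + 3.6341*t^4 + 35.2441*t^3 + 29.5571*t^2 + 0.9169*t - 5.1856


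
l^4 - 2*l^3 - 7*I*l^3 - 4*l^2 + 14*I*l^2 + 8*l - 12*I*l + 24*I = (l - 2)*(l - 6*I)*(l - 2*I)*(l + I)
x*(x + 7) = x^2 + 7*x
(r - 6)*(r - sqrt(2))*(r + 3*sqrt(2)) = r^3 - 6*r^2 + 2*sqrt(2)*r^2 - 12*sqrt(2)*r - 6*r + 36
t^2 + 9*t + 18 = (t + 3)*(t + 6)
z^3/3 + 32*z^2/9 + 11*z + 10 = (z/3 + 1)*(z + 5/3)*(z + 6)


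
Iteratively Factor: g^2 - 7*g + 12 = (g - 3)*(g - 4)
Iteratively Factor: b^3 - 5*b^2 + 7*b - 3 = (b - 1)*(b^2 - 4*b + 3) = (b - 3)*(b - 1)*(b - 1)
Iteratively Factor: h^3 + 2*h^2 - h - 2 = (h + 2)*(h^2 - 1) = (h + 1)*(h + 2)*(h - 1)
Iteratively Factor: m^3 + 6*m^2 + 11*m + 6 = (m + 1)*(m^2 + 5*m + 6) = (m + 1)*(m + 3)*(m + 2)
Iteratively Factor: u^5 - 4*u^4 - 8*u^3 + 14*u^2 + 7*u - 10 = (u + 1)*(u^4 - 5*u^3 - 3*u^2 + 17*u - 10) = (u - 1)*(u + 1)*(u^3 - 4*u^2 - 7*u + 10) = (u - 5)*(u - 1)*(u + 1)*(u^2 + u - 2) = (u - 5)*(u - 1)^2*(u + 1)*(u + 2)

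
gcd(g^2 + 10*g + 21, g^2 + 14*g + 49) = g + 7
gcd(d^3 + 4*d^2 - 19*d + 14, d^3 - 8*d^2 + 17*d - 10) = d^2 - 3*d + 2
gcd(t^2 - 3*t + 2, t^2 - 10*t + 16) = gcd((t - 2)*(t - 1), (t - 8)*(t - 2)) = t - 2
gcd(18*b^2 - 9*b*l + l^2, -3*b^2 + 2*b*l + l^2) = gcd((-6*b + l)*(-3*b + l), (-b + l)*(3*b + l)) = 1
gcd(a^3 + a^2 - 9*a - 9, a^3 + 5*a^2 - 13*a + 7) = 1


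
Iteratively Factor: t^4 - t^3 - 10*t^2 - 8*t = (t)*(t^3 - t^2 - 10*t - 8) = t*(t + 1)*(t^2 - 2*t - 8) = t*(t + 1)*(t + 2)*(t - 4)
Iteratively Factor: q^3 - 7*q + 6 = (q - 1)*(q^2 + q - 6) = (q - 2)*(q - 1)*(q + 3)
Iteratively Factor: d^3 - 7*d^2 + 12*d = (d - 4)*(d^2 - 3*d) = d*(d - 4)*(d - 3)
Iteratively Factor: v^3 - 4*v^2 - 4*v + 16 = (v - 2)*(v^2 - 2*v - 8) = (v - 2)*(v + 2)*(v - 4)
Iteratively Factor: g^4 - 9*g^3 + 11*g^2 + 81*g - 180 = (g - 3)*(g^3 - 6*g^2 - 7*g + 60) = (g - 3)*(g + 3)*(g^2 - 9*g + 20) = (g - 5)*(g - 3)*(g + 3)*(g - 4)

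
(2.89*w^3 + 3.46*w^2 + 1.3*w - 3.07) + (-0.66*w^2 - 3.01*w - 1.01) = 2.89*w^3 + 2.8*w^2 - 1.71*w - 4.08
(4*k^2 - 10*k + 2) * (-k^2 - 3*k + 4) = -4*k^4 - 2*k^3 + 44*k^2 - 46*k + 8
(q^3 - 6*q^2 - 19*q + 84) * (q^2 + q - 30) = q^5 - 5*q^4 - 55*q^3 + 245*q^2 + 654*q - 2520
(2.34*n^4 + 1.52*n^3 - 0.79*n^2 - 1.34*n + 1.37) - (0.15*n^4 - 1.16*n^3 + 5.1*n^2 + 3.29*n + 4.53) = 2.19*n^4 + 2.68*n^3 - 5.89*n^2 - 4.63*n - 3.16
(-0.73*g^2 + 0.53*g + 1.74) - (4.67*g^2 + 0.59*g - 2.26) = -5.4*g^2 - 0.0599999999999999*g + 4.0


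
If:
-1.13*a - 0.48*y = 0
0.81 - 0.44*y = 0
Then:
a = -0.78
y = 1.84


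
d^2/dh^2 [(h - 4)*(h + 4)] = 2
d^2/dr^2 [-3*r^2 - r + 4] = -6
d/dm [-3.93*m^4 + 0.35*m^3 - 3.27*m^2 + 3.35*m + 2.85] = -15.72*m^3 + 1.05*m^2 - 6.54*m + 3.35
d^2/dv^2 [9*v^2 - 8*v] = 18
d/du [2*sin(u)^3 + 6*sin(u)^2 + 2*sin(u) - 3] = 2*(3*sin(u)^2 + 6*sin(u) + 1)*cos(u)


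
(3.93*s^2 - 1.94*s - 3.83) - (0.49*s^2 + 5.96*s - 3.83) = 3.44*s^2 - 7.9*s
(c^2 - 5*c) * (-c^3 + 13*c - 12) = -c^5 + 5*c^4 + 13*c^3 - 77*c^2 + 60*c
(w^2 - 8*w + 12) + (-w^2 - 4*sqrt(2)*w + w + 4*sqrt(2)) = -7*w - 4*sqrt(2)*w + 4*sqrt(2) + 12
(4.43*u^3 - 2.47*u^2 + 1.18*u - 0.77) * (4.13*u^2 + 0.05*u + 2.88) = 18.2959*u^5 - 9.9796*u^4 + 17.5083*u^3 - 10.2347*u^2 + 3.3599*u - 2.2176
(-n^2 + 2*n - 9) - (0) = -n^2 + 2*n - 9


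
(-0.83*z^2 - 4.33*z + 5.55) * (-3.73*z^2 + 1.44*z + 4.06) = 3.0959*z^4 + 14.9557*z^3 - 30.3065*z^2 - 9.5878*z + 22.533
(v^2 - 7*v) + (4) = v^2 - 7*v + 4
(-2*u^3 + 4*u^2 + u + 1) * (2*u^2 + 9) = -4*u^5 + 8*u^4 - 16*u^3 + 38*u^2 + 9*u + 9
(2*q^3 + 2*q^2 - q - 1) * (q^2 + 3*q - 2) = 2*q^5 + 8*q^4 + q^3 - 8*q^2 - q + 2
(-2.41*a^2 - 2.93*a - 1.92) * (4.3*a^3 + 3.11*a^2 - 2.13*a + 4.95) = -10.363*a^5 - 20.0941*a^4 - 12.235*a^3 - 11.6598*a^2 - 10.4139*a - 9.504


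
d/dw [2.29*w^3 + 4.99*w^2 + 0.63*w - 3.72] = 6.87*w^2 + 9.98*w + 0.63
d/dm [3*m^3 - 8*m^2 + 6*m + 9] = 9*m^2 - 16*m + 6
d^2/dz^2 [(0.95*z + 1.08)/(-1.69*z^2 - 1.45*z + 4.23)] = (-(0.95*z + 1.08)*(3.38*z + 1.45)*(6.76*z + 2.9) + (9.633*z + 6.4054)*(1.69*z^2 + 1.45*z - 4.23))/(1.69*z^2 + 1.45*z - 4.23)^3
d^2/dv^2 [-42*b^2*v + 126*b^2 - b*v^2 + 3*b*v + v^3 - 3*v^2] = -2*b + 6*v - 6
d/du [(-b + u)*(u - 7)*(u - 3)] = -2*b*u + 10*b + 3*u^2 - 20*u + 21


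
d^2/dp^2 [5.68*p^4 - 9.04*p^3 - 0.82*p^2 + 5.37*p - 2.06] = 68.16*p^2 - 54.24*p - 1.64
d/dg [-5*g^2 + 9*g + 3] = 9 - 10*g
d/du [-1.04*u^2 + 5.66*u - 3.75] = 5.66 - 2.08*u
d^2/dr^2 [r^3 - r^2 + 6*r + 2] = 6*r - 2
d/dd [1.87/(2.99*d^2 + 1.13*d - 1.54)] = (-11.1826*d - 2.1131)/(2.99*d^2 + 1.13*d - 1.54)^2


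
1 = 1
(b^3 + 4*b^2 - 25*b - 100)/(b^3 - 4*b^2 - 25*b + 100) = (b + 4)/(b - 4)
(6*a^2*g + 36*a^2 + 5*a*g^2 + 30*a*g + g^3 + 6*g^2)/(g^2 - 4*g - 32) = (6*a^2*g + 36*a^2 + 5*a*g^2 + 30*a*g + g^3 + 6*g^2)/(g^2 - 4*g - 32)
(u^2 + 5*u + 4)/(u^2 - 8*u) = (u^2 + 5*u + 4)/(u*(u - 8))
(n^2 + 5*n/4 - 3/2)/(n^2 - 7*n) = (4*n^2 + 5*n - 6)/(4*n*(n - 7))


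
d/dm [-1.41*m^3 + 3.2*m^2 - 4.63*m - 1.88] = -4.23*m^2 + 6.4*m - 4.63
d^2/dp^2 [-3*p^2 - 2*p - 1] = -6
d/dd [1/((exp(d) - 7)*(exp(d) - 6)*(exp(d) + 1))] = -((exp(d) - 7)*(exp(d) - 6) + (exp(d) - 7)*(exp(d) + 1) + (exp(d) - 6)*(exp(d) + 1))/(4*(exp(d) - 7)^2*(exp(d) - 6)^2*cosh(d/2)^2)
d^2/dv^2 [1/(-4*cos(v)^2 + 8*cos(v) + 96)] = (-8*sin(v)^4 + 204*sin(v)^2 + 81*cos(v) + 3*cos(3*v) - 84)/(8*(sin(v)^2 + 2*cos(v) + 23)^3)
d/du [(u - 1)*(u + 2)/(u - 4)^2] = -9*u/(u^3 - 12*u^2 + 48*u - 64)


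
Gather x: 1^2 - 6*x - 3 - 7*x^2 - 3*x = -7*x^2 - 9*x - 2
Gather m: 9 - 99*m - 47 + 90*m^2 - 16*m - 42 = 90*m^2 - 115*m - 80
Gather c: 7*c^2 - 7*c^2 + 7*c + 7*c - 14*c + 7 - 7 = 0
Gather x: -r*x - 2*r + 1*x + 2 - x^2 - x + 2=-r*x - 2*r - x^2 + 4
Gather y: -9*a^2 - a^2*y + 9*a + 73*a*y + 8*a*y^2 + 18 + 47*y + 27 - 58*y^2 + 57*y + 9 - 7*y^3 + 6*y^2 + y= -9*a^2 + 9*a - 7*y^3 + y^2*(8*a - 52) + y*(-a^2 + 73*a + 105) + 54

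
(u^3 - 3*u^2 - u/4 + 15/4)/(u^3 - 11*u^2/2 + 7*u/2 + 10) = (u - 3/2)/(u - 4)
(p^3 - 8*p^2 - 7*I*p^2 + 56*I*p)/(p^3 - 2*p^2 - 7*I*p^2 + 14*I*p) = (p - 8)/(p - 2)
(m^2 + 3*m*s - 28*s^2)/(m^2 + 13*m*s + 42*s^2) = (m - 4*s)/(m + 6*s)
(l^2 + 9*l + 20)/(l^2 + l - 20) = (l + 4)/(l - 4)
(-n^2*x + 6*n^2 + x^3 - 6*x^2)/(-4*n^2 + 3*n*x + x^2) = (n*x - 6*n + x^2 - 6*x)/(4*n + x)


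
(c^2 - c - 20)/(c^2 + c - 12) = (c - 5)/(c - 3)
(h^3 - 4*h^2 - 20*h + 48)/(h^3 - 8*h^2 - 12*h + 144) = (h - 2)/(h - 6)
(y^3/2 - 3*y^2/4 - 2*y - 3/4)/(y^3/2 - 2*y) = (2*y^3 - 3*y^2 - 8*y - 3)/(2*y*(y^2 - 4))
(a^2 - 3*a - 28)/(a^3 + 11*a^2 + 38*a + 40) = (a - 7)/(a^2 + 7*a + 10)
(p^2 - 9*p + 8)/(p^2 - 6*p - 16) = (p - 1)/(p + 2)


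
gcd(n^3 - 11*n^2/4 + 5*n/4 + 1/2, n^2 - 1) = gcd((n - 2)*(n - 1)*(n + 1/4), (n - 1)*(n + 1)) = n - 1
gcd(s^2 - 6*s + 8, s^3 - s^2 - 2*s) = s - 2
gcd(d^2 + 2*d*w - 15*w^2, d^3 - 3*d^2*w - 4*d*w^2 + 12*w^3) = -d + 3*w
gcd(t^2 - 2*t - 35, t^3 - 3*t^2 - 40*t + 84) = t - 7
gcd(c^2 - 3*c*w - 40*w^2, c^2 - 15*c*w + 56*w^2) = -c + 8*w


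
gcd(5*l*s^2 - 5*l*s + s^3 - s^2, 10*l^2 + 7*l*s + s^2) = 5*l + s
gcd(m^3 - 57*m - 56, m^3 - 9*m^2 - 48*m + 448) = m^2 - m - 56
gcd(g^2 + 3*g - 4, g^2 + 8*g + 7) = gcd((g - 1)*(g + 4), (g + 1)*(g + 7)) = 1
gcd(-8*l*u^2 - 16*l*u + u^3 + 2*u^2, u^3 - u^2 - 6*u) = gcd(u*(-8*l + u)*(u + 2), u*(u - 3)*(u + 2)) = u^2 + 2*u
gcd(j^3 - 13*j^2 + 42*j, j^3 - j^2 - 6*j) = j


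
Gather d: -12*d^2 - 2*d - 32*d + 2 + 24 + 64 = -12*d^2 - 34*d + 90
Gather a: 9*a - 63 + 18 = 9*a - 45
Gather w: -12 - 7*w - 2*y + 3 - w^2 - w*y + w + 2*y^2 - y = -w^2 + w*(-y - 6) + 2*y^2 - 3*y - 9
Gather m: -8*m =-8*m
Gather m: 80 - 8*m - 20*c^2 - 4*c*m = -20*c^2 + m*(-4*c - 8) + 80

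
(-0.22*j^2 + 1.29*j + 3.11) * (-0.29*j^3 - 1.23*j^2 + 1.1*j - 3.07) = 0.0638*j^5 - 0.1035*j^4 - 2.7306*j^3 - 1.7309*j^2 - 0.539299999999999*j - 9.5477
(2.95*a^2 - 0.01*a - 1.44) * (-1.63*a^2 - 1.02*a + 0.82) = -4.8085*a^4 - 2.9927*a^3 + 4.7764*a^2 + 1.4606*a - 1.1808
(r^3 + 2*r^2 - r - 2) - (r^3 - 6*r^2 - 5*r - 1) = 8*r^2 + 4*r - 1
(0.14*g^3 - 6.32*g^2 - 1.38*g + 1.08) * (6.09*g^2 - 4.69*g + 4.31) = 0.8526*g^5 - 39.1454*g^4 + 21.84*g^3 - 14.1898*g^2 - 11.013*g + 4.6548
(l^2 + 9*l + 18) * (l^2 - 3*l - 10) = l^4 + 6*l^3 - 19*l^2 - 144*l - 180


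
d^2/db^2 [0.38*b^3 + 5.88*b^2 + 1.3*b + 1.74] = 2.28*b + 11.76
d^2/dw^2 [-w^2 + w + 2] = -2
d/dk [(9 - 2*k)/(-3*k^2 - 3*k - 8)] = (-6*k^2 + 54*k + 43)/(9*k^4 + 18*k^3 + 57*k^2 + 48*k + 64)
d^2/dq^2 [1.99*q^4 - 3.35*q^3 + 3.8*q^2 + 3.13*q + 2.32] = 23.88*q^2 - 20.1*q + 7.6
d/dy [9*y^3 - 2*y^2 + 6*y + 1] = 27*y^2 - 4*y + 6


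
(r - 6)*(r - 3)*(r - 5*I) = r^3 - 9*r^2 - 5*I*r^2 + 18*r + 45*I*r - 90*I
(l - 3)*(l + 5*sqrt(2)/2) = l^2 - 3*l + 5*sqrt(2)*l/2 - 15*sqrt(2)/2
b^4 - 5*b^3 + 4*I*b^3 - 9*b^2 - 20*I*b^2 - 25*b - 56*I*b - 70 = (b - 7)*(b + 2)*(b - I)*(b + 5*I)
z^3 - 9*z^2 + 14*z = z*(z - 7)*(z - 2)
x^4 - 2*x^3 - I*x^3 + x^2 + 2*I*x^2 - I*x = x*(x - 1)^2*(x - I)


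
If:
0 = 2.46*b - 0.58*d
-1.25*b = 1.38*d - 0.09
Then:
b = 0.01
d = 0.05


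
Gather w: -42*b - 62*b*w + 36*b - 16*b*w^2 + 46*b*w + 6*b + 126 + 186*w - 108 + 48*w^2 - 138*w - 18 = w^2*(48 - 16*b) + w*(48 - 16*b)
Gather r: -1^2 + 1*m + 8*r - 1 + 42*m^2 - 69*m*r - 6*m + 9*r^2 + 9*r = 42*m^2 - 5*m + 9*r^2 + r*(17 - 69*m) - 2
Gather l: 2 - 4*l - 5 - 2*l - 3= -6*l - 6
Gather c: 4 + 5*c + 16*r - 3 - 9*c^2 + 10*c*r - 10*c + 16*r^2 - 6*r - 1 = -9*c^2 + c*(10*r - 5) + 16*r^2 + 10*r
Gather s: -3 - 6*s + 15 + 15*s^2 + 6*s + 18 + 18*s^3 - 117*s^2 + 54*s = 18*s^3 - 102*s^2 + 54*s + 30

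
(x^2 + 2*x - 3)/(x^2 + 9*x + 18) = (x - 1)/(x + 6)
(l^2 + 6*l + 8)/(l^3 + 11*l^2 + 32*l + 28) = (l + 4)/(l^2 + 9*l + 14)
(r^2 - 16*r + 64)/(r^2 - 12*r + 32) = (r - 8)/(r - 4)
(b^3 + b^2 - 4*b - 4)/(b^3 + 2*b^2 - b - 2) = (b - 2)/(b - 1)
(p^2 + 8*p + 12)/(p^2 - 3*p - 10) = (p + 6)/(p - 5)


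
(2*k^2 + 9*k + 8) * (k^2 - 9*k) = 2*k^4 - 9*k^3 - 73*k^2 - 72*k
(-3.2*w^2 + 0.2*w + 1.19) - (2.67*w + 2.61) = -3.2*w^2 - 2.47*w - 1.42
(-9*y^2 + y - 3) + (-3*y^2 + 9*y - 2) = -12*y^2 + 10*y - 5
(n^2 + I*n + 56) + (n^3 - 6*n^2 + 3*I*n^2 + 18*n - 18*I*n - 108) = n^3 - 5*n^2 + 3*I*n^2 + 18*n - 17*I*n - 52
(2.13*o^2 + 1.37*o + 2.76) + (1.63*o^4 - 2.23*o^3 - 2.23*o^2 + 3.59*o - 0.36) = 1.63*o^4 - 2.23*o^3 - 0.1*o^2 + 4.96*o + 2.4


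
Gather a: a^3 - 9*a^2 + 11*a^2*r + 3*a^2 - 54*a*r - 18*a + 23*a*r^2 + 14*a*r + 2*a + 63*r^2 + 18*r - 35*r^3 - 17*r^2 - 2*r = a^3 + a^2*(11*r - 6) + a*(23*r^2 - 40*r - 16) - 35*r^3 + 46*r^2 + 16*r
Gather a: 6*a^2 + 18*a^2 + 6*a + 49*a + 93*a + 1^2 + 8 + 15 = 24*a^2 + 148*a + 24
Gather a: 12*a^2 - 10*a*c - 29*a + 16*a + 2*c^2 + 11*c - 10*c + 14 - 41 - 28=12*a^2 + a*(-10*c - 13) + 2*c^2 + c - 55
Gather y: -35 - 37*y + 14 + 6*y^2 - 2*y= 6*y^2 - 39*y - 21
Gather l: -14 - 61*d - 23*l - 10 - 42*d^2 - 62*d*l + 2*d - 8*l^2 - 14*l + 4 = -42*d^2 - 59*d - 8*l^2 + l*(-62*d - 37) - 20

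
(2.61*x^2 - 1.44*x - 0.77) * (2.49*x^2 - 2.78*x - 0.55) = 6.4989*x^4 - 10.8414*x^3 + 0.650399999999999*x^2 + 2.9326*x + 0.4235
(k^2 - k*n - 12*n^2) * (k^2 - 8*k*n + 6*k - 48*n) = k^4 - 9*k^3*n + 6*k^3 - 4*k^2*n^2 - 54*k^2*n + 96*k*n^3 - 24*k*n^2 + 576*n^3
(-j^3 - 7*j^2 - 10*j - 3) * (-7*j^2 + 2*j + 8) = 7*j^5 + 47*j^4 + 48*j^3 - 55*j^2 - 86*j - 24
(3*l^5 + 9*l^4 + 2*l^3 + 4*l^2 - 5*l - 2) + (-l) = 3*l^5 + 9*l^4 + 2*l^3 + 4*l^2 - 6*l - 2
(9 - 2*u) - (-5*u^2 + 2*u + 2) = 5*u^2 - 4*u + 7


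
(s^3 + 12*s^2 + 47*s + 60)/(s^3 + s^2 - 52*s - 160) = (s + 3)/(s - 8)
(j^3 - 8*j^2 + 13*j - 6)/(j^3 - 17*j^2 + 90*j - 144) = (j^2 - 2*j + 1)/(j^2 - 11*j + 24)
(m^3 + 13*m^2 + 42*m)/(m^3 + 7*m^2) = (m + 6)/m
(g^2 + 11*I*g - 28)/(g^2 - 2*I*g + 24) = (g + 7*I)/(g - 6*I)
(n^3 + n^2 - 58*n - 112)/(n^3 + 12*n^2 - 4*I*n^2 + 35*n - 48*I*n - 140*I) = (n^2 - 6*n - 16)/(n^2 + n*(5 - 4*I) - 20*I)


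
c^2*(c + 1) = c^3 + c^2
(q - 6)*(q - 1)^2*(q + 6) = q^4 - 2*q^3 - 35*q^2 + 72*q - 36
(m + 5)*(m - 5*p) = m^2 - 5*m*p + 5*m - 25*p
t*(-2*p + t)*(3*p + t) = -6*p^2*t + p*t^2 + t^3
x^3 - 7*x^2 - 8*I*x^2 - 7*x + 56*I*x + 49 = (x - 7)*(x - 7*I)*(x - I)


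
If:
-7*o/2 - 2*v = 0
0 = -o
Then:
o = 0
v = 0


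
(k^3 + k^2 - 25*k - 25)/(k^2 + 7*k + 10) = (k^2 - 4*k - 5)/(k + 2)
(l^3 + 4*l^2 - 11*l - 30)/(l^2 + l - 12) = (l^2 + 7*l + 10)/(l + 4)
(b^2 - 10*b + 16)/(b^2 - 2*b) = (b - 8)/b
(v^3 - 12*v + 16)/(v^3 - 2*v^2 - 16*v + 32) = (v - 2)/(v - 4)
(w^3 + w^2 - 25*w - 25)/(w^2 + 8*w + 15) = (w^2 - 4*w - 5)/(w + 3)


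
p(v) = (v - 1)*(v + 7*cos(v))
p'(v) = v + (1 - 7*sin(v))*(v - 1) + 7*cos(v) = v + (1 - v)*(7*sin(v) - 1) + 7*cos(v)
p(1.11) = 0.46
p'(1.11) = 3.64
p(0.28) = -5.05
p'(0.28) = 7.68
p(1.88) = -0.22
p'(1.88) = -5.24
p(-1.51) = 2.72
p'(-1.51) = -21.13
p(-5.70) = -0.96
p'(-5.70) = 19.27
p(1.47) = 1.02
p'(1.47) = -0.63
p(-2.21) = 20.50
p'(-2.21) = -27.63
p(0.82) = -1.01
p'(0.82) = 6.34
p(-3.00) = 39.72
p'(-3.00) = -17.88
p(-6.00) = -5.05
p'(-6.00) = 7.41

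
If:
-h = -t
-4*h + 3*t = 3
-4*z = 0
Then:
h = -3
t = -3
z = 0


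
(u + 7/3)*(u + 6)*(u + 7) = u^3 + 46*u^2/3 + 217*u/3 + 98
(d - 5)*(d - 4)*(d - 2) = d^3 - 11*d^2 + 38*d - 40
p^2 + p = p*(p + 1)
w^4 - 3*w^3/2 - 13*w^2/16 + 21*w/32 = w*(w - 7/4)*(w - 1/2)*(w + 3/4)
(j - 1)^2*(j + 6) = j^3 + 4*j^2 - 11*j + 6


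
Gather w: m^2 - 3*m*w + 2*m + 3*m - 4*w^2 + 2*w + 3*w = m^2 + 5*m - 4*w^2 + w*(5 - 3*m)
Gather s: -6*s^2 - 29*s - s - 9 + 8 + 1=-6*s^2 - 30*s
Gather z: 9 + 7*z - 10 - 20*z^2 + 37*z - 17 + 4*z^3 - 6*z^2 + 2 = 4*z^3 - 26*z^2 + 44*z - 16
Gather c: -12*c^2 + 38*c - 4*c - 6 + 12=-12*c^2 + 34*c + 6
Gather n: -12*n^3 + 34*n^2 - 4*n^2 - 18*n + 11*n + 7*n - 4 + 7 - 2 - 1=-12*n^3 + 30*n^2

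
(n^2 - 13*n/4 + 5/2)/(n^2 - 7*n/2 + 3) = (4*n - 5)/(2*(2*n - 3))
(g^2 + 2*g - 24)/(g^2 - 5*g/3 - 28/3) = 3*(g + 6)/(3*g + 7)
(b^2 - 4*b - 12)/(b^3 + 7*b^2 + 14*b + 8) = (b - 6)/(b^2 + 5*b + 4)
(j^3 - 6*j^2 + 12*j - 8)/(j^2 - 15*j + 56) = (j^3 - 6*j^2 + 12*j - 8)/(j^2 - 15*j + 56)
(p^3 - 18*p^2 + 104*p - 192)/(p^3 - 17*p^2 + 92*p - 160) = (p - 6)/(p - 5)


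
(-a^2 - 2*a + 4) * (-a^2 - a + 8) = a^4 + 3*a^3 - 10*a^2 - 20*a + 32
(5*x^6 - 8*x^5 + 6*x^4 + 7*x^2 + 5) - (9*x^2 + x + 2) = 5*x^6 - 8*x^5 + 6*x^4 - 2*x^2 - x + 3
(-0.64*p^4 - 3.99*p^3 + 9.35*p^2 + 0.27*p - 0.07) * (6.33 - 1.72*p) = 1.1008*p^5 + 2.8116*p^4 - 41.3387*p^3 + 58.7211*p^2 + 1.8295*p - 0.4431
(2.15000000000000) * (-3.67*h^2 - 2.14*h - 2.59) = -7.8905*h^2 - 4.601*h - 5.5685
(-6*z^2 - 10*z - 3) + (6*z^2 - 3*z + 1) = -13*z - 2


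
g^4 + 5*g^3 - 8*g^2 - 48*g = g*(g - 3)*(g + 4)^2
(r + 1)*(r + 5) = r^2 + 6*r + 5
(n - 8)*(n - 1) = n^2 - 9*n + 8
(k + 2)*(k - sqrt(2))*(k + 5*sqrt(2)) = k^3 + 2*k^2 + 4*sqrt(2)*k^2 - 10*k + 8*sqrt(2)*k - 20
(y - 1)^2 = y^2 - 2*y + 1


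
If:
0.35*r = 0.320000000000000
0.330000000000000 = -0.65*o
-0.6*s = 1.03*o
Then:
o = -0.51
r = 0.91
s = 0.87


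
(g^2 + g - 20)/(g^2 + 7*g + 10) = (g - 4)/(g + 2)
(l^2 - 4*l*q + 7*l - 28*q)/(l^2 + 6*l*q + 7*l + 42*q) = (l - 4*q)/(l + 6*q)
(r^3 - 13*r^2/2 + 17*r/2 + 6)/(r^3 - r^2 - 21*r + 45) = (r^2 - 7*r/2 - 2)/(r^2 + 2*r - 15)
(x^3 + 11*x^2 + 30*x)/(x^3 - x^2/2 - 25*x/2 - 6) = 2*x*(x^2 + 11*x + 30)/(2*x^3 - x^2 - 25*x - 12)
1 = 1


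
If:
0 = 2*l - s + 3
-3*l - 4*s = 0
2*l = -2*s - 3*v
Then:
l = -12/11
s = 9/11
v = 2/11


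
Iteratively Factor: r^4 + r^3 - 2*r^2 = (r)*(r^3 + r^2 - 2*r) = r^2*(r^2 + r - 2) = r^2*(r - 1)*(r + 2)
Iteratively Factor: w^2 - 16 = (w + 4)*(w - 4)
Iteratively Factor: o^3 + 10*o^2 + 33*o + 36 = (o + 3)*(o^2 + 7*o + 12) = (o + 3)^2*(o + 4)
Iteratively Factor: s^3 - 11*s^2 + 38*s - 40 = (s - 2)*(s^2 - 9*s + 20) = (s - 5)*(s - 2)*(s - 4)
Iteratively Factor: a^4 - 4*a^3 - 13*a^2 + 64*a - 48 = (a + 4)*(a^3 - 8*a^2 + 19*a - 12) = (a - 3)*(a + 4)*(a^2 - 5*a + 4) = (a - 4)*(a - 3)*(a + 4)*(a - 1)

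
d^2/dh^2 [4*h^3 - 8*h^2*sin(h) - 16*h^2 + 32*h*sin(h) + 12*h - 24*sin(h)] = 8*h^2*sin(h) - 32*sqrt(2)*h*sin(h + pi/4) + 24*h + 8*sin(h) + 64*cos(h) - 32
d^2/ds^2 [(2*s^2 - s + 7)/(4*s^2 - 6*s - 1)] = 8*(8*s^3 + 90*s^2 - 129*s + 72)/(64*s^6 - 288*s^5 + 384*s^4 - 72*s^3 - 96*s^2 - 18*s - 1)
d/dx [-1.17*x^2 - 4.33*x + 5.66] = -2.34*x - 4.33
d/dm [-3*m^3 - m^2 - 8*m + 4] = -9*m^2 - 2*m - 8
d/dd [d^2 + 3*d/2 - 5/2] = 2*d + 3/2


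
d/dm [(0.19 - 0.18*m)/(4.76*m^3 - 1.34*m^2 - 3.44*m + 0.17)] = (1.7136*m^3 - 2.9544*m^2 + 0.5092*m + 0.623)/(22.6576*m^6 - 12.7568*m^5 - 30.9532*m^4 + 10.8376*m^3 + 11.378*m^2 - 1.1696*m + 0.0289)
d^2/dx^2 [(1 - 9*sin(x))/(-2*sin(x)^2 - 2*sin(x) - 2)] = (-9*sin(x)^5 + 13*sin(x)^4 + 75*sin(x)^3 - 70*sin(x) - 18)/(2*(sin(x)^2 + sin(x) + 1)^3)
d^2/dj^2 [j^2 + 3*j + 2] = 2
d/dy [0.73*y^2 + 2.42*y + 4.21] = 1.46*y + 2.42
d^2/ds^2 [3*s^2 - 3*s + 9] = 6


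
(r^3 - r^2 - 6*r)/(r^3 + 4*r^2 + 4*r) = (r - 3)/(r + 2)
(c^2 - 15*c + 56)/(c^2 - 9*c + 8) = (c - 7)/(c - 1)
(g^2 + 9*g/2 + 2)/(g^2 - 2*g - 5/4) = 2*(g + 4)/(2*g - 5)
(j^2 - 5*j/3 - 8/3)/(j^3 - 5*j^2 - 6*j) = (j - 8/3)/(j*(j - 6))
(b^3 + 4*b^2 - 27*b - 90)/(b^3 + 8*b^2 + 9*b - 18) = (b - 5)/(b - 1)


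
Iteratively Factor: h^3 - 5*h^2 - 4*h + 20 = (h - 2)*(h^2 - 3*h - 10) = (h - 2)*(h + 2)*(h - 5)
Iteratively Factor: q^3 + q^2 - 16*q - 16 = (q + 4)*(q^2 - 3*q - 4) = (q - 4)*(q + 4)*(q + 1)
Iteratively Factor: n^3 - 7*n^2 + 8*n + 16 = (n - 4)*(n^2 - 3*n - 4) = (n - 4)*(n + 1)*(n - 4)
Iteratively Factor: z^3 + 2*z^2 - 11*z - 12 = (z - 3)*(z^2 + 5*z + 4) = (z - 3)*(z + 1)*(z + 4)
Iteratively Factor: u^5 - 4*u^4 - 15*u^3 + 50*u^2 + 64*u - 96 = (u + 2)*(u^4 - 6*u^3 - 3*u^2 + 56*u - 48) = (u + 2)*(u + 3)*(u^3 - 9*u^2 + 24*u - 16) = (u - 1)*(u + 2)*(u + 3)*(u^2 - 8*u + 16) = (u - 4)*(u - 1)*(u + 2)*(u + 3)*(u - 4)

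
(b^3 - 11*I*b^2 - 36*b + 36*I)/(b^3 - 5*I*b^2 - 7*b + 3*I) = (b^2 - 8*I*b - 12)/(b^2 - 2*I*b - 1)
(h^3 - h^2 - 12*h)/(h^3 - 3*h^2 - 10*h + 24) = h/(h - 2)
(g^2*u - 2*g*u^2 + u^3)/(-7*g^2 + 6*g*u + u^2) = u*(-g + u)/(7*g + u)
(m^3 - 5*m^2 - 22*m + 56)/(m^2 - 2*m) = m - 3 - 28/m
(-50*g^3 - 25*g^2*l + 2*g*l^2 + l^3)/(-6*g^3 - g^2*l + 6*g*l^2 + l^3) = (50*g^3 + 25*g^2*l - 2*g*l^2 - l^3)/(6*g^3 + g^2*l - 6*g*l^2 - l^3)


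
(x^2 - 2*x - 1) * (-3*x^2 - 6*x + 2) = -3*x^4 + 17*x^2 + 2*x - 2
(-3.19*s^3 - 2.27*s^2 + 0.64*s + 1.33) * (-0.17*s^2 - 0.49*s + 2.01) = 0.5423*s^5 + 1.949*s^4 - 5.4084*s^3 - 5.1024*s^2 + 0.6347*s + 2.6733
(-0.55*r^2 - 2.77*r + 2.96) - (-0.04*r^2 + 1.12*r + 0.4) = -0.51*r^2 - 3.89*r + 2.56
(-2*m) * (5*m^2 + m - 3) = -10*m^3 - 2*m^2 + 6*m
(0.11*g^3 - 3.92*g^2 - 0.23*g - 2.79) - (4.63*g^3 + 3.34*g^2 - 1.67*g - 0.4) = -4.52*g^3 - 7.26*g^2 + 1.44*g - 2.39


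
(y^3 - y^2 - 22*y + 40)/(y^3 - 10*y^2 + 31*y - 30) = (y^2 + y - 20)/(y^2 - 8*y + 15)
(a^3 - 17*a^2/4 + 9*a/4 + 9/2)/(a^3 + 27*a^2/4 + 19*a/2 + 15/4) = (a^2 - 5*a + 6)/(a^2 + 6*a + 5)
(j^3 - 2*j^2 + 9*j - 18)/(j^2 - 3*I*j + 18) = (j^2 - j*(2 + 3*I) + 6*I)/(j - 6*I)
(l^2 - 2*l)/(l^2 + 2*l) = (l - 2)/(l + 2)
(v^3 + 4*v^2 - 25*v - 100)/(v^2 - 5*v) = v + 9 + 20/v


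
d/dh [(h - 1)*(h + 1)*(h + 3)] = 3*h^2 + 6*h - 1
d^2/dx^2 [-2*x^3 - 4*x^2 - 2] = -12*x - 8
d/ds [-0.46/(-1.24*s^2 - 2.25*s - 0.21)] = (-1.1408*s - 1.035)/(1.24*s^2 + 2.25*s + 0.21)^2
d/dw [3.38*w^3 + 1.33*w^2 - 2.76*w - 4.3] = 10.14*w^2 + 2.66*w - 2.76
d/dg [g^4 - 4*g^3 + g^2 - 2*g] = 4*g^3 - 12*g^2 + 2*g - 2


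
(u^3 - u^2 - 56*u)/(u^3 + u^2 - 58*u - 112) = u/(u + 2)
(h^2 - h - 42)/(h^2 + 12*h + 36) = (h - 7)/(h + 6)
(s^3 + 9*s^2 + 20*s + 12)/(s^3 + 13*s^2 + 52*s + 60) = (s + 1)/(s + 5)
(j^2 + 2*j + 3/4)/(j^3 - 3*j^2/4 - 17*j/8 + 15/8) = 2*(2*j + 1)/(4*j^2 - 9*j + 5)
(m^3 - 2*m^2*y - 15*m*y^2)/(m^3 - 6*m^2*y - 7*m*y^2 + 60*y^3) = m/(m - 4*y)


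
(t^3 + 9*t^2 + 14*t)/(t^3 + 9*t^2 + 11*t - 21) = t*(t + 2)/(t^2 + 2*t - 3)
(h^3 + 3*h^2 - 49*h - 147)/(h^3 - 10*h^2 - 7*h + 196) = (h^2 + 10*h + 21)/(h^2 - 3*h - 28)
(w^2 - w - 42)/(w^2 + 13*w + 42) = (w - 7)/(w + 7)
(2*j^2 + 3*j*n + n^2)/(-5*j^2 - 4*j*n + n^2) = (-2*j - n)/(5*j - n)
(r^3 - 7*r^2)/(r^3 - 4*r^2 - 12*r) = r*(7 - r)/(-r^2 + 4*r + 12)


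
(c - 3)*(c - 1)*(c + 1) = c^3 - 3*c^2 - c + 3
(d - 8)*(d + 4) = d^2 - 4*d - 32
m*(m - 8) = m^2 - 8*m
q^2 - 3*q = q*(q - 3)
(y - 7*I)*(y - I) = y^2 - 8*I*y - 7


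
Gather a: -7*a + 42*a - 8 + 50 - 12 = 35*a + 30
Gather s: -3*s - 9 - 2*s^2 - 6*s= -2*s^2 - 9*s - 9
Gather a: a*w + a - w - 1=a*(w + 1) - w - 1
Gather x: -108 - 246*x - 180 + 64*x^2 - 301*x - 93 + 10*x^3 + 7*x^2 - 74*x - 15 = 10*x^3 + 71*x^2 - 621*x - 396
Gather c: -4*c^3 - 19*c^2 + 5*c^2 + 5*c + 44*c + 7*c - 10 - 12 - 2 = -4*c^3 - 14*c^2 + 56*c - 24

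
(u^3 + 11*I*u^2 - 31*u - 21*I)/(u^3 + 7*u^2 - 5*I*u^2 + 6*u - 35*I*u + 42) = (u^2 + 10*I*u - 21)/(u^2 + u*(7 - 6*I) - 42*I)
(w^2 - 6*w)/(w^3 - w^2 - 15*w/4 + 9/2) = 4*w*(w - 6)/(4*w^3 - 4*w^2 - 15*w + 18)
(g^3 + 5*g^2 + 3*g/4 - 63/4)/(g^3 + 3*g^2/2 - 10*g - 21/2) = (2*g^2 + 3*g - 9)/(2*(g^2 - 2*g - 3))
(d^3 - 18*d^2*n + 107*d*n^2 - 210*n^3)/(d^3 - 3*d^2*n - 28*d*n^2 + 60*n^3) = (d^2 - 12*d*n + 35*n^2)/(d^2 + 3*d*n - 10*n^2)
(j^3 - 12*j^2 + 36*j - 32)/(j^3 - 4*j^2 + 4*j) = (j - 8)/j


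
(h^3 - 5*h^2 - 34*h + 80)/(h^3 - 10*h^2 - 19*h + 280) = (h - 2)/(h - 7)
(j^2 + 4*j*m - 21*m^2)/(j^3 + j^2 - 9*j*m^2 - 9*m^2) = (j + 7*m)/(j^2 + 3*j*m + j + 3*m)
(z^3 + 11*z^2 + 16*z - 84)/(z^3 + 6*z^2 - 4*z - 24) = (z + 7)/(z + 2)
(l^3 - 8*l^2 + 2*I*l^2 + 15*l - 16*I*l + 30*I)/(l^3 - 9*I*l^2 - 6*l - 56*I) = (l^2 - 8*l + 15)/(l^2 - 11*I*l - 28)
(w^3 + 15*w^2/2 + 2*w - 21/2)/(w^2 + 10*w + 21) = (2*w^2 + w - 3)/(2*(w + 3))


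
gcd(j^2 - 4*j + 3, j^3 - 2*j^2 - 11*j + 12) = j - 1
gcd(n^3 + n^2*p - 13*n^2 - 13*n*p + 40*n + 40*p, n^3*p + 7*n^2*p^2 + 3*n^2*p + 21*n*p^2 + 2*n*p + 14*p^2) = 1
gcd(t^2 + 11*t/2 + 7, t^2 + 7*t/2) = t + 7/2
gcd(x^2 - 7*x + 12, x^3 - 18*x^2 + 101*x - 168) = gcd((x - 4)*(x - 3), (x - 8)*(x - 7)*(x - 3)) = x - 3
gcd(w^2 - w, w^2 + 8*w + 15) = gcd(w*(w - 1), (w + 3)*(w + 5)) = 1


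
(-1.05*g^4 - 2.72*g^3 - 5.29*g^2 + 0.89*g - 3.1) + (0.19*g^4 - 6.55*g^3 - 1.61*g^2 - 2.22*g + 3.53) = -0.86*g^4 - 9.27*g^3 - 6.9*g^2 - 1.33*g + 0.43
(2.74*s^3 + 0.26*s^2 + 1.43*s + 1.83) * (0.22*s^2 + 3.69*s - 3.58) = 0.6028*s^5 + 10.1678*s^4 - 8.5352*s^3 + 4.7485*s^2 + 1.6333*s - 6.5514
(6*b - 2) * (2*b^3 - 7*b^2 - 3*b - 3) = 12*b^4 - 46*b^3 - 4*b^2 - 12*b + 6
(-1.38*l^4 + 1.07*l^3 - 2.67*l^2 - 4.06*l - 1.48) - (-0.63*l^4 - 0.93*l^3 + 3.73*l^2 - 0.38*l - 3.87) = -0.75*l^4 + 2.0*l^3 - 6.4*l^2 - 3.68*l + 2.39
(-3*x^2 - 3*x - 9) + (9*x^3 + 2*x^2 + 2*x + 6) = 9*x^3 - x^2 - x - 3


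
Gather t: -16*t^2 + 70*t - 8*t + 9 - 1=-16*t^2 + 62*t + 8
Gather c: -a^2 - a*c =-a^2 - a*c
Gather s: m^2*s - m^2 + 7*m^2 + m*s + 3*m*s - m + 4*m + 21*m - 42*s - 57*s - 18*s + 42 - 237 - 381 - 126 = 6*m^2 + 24*m + s*(m^2 + 4*m - 117) - 702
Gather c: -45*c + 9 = 9 - 45*c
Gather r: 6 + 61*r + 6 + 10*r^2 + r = 10*r^2 + 62*r + 12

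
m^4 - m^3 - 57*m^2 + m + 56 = (m - 8)*(m - 1)*(m + 1)*(m + 7)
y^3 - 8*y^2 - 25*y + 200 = (y - 8)*(y - 5)*(y + 5)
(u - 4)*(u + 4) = u^2 - 16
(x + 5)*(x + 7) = x^2 + 12*x + 35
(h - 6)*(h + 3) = h^2 - 3*h - 18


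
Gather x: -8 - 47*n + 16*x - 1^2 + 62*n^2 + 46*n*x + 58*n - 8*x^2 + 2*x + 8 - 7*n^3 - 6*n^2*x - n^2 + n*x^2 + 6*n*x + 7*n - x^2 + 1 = -7*n^3 + 61*n^2 + 18*n + x^2*(n - 9) + x*(-6*n^2 + 52*n + 18)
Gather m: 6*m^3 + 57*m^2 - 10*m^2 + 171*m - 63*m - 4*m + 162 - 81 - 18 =6*m^3 + 47*m^2 + 104*m + 63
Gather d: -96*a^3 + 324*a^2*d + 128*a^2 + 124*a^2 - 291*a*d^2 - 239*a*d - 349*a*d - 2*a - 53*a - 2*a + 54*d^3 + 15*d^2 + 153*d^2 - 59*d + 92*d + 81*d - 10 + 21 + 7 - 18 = -96*a^3 + 252*a^2 - 57*a + 54*d^3 + d^2*(168 - 291*a) + d*(324*a^2 - 588*a + 114)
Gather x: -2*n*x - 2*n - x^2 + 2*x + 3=-2*n - x^2 + x*(2 - 2*n) + 3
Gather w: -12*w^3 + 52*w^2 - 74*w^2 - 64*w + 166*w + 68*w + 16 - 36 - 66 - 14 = -12*w^3 - 22*w^2 + 170*w - 100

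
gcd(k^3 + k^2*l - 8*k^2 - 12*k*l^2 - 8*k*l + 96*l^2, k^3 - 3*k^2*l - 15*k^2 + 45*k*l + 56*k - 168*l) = k^2 - 3*k*l - 8*k + 24*l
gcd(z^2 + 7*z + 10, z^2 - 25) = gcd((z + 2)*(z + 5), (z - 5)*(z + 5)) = z + 5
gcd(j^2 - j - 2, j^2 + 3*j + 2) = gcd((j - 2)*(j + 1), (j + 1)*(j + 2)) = j + 1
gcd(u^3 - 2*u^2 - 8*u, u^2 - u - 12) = u - 4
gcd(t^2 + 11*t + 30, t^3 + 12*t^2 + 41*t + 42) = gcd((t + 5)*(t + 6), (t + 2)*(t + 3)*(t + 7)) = 1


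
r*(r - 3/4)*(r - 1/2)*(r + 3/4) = r^4 - r^3/2 - 9*r^2/16 + 9*r/32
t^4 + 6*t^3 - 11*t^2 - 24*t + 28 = (t - 2)*(t - 1)*(t + 2)*(t + 7)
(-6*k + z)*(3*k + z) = -18*k^2 - 3*k*z + z^2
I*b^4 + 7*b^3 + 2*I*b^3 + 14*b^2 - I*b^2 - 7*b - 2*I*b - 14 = (b - 1)*(b + 2)*(b - 7*I)*(I*b + I)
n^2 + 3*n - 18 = (n - 3)*(n + 6)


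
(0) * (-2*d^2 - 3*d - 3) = 0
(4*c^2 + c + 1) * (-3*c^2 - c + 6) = -12*c^4 - 7*c^3 + 20*c^2 + 5*c + 6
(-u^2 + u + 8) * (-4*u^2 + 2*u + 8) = 4*u^4 - 6*u^3 - 38*u^2 + 24*u + 64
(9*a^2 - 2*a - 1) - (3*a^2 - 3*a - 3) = 6*a^2 + a + 2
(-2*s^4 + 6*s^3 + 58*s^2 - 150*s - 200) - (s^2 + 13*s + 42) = -2*s^4 + 6*s^3 + 57*s^2 - 163*s - 242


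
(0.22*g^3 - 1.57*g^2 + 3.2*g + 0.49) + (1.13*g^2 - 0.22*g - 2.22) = 0.22*g^3 - 0.44*g^2 + 2.98*g - 1.73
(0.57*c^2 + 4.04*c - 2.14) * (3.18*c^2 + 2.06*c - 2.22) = 1.8126*c^4 + 14.0214*c^3 + 0.251799999999999*c^2 - 13.3772*c + 4.7508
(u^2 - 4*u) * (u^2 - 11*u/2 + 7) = u^4 - 19*u^3/2 + 29*u^2 - 28*u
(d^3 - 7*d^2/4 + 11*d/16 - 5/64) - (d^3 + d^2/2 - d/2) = -9*d^2/4 + 19*d/16 - 5/64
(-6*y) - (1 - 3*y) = -3*y - 1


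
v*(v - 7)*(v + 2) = v^3 - 5*v^2 - 14*v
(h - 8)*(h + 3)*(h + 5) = h^3 - 49*h - 120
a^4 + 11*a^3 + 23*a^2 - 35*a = a*(a - 1)*(a + 5)*(a + 7)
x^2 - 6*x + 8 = (x - 4)*(x - 2)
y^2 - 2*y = y*(y - 2)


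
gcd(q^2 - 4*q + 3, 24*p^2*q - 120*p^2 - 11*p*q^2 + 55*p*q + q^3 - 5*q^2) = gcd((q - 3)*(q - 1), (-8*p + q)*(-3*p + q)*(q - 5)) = 1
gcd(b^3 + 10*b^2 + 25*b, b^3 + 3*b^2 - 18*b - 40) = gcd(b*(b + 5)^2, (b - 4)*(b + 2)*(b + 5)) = b + 5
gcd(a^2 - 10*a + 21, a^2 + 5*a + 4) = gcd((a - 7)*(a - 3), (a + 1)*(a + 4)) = 1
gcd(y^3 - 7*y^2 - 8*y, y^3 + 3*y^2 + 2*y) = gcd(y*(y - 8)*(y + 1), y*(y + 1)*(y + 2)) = y^2 + y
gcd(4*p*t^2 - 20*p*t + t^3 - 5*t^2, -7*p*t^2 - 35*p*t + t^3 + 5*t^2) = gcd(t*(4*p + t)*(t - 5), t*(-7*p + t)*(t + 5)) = t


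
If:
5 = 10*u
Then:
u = 1/2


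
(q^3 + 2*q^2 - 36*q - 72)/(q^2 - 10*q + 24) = (q^2 + 8*q + 12)/(q - 4)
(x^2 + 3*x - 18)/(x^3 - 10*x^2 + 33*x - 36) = (x + 6)/(x^2 - 7*x + 12)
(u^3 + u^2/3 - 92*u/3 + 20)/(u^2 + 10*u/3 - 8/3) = (u^2 + u - 30)/(u + 4)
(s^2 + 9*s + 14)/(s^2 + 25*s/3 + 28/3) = 3*(s + 2)/(3*s + 4)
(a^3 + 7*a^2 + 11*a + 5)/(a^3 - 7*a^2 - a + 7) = (a^2 + 6*a + 5)/(a^2 - 8*a + 7)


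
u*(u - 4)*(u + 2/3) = u^3 - 10*u^2/3 - 8*u/3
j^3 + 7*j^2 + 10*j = j*(j + 2)*(j + 5)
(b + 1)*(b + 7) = b^2 + 8*b + 7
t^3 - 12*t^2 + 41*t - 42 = (t - 7)*(t - 3)*(t - 2)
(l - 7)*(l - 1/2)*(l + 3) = l^3 - 9*l^2/2 - 19*l + 21/2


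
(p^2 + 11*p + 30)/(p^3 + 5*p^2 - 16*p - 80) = (p + 6)/(p^2 - 16)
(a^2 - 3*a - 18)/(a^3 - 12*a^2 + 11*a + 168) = (a - 6)/(a^2 - 15*a + 56)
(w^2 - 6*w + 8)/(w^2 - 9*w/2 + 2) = 2*(w - 2)/(2*w - 1)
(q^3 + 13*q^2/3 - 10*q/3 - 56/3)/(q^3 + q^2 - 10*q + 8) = (q + 7/3)/(q - 1)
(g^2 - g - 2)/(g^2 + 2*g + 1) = (g - 2)/(g + 1)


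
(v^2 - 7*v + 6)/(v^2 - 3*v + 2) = (v - 6)/(v - 2)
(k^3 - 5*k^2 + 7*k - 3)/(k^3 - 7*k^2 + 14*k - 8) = (k^2 - 4*k + 3)/(k^2 - 6*k + 8)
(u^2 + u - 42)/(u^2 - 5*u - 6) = (u + 7)/(u + 1)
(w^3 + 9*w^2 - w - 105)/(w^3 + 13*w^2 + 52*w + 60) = (w^2 + 4*w - 21)/(w^2 + 8*w + 12)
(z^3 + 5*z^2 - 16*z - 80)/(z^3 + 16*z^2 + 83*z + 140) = (z - 4)/(z + 7)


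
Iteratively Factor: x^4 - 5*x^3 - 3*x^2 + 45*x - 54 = (x - 3)*(x^3 - 2*x^2 - 9*x + 18) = (x - 3)*(x + 3)*(x^2 - 5*x + 6) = (x - 3)*(x - 2)*(x + 3)*(x - 3)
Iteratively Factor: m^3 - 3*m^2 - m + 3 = (m - 1)*(m^2 - 2*m - 3) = (m - 1)*(m + 1)*(m - 3)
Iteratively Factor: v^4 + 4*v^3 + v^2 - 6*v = (v + 3)*(v^3 + v^2 - 2*v) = (v - 1)*(v + 3)*(v^2 + 2*v) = (v - 1)*(v + 2)*(v + 3)*(v)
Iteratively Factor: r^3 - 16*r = (r)*(r^2 - 16) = r*(r + 4)*(r - 4)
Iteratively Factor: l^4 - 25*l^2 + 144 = (l + 3)*(l^3 - 3*l^2 - 16*l + 48) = (l + 3)*(l + 4)*(l^2 - 7*l + 12) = (l - 4)*(l + 3)*(l + 4)*(l - 3)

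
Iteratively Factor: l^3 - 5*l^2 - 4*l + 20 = (l - 2)*(l^2 - 3*l - 10) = (l - 2)*(l + 2)*(l - 5)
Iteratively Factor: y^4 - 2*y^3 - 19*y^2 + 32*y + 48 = (y + 1)*(y^3 - 3*y^2 - 16*y + 48) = (y - 4)*(y + 1)*(y^2 + y - 12) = (y - 4)*(y - 3)*(y + 1)*(y + 4)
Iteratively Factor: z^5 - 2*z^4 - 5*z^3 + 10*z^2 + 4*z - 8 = (z - 2)*(z^4 - 5*z^2 + 4) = (z - 2)*(z - 1)*(z^3 + z^2 - 4*z - 4) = (z - 2)^2*(z - 1)*(z^2 + 3*z + 2) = (z - 2)^2*(z - 1)*(z + 2)*(z + 1)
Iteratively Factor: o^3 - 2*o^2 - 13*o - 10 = (o - 5)*(o^2 + 3*o + 2) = (o - 5)*(o + 2)*(o + 1)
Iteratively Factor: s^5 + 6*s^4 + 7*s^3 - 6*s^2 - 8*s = (s + 1)*(s^4 + 5*s^3 + 2*s^2 - 8*s) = (s + 1)*(s + 2)*(s^3 + 3*s^2 - 4*s) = s*(s + 1)*(s + 2)*(s^2 + 3*s - 4) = s*(s + 1)*(s + 2)*(s + 4)*(s - 1)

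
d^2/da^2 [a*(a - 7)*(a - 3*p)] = 6*a - 6*p - 14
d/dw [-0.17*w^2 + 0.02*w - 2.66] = 0.02 - 0.34*w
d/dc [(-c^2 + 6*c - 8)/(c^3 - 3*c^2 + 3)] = (3*c*(c - 2)*(c^2 - 6*c + 8) + 2*(3 - c)*(c^3 - 3*c^2 + 3))/(c^3 - 3*c^2 + 3)^2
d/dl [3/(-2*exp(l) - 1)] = 6*exp(l)/(2*exp(l) + 1)^2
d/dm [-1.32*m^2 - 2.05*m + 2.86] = -2.64*m - 2.05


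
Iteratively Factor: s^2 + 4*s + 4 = (s + 2)*(s + 2)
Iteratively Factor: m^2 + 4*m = (m)*(m + 4)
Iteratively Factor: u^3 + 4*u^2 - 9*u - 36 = (u + 4)*(u^2 - 9) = (u + 3)*(u + 4)*(u - 3)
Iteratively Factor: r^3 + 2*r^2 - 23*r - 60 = (r + 4)*(r^2 - 2*r - 15) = (r - 5)*(r + 4)*(r + 3)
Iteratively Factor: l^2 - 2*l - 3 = (l - 3)*(l + 1)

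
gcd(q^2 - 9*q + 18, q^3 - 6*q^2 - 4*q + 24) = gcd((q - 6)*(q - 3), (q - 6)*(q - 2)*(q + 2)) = q - 6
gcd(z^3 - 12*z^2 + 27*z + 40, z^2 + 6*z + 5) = z + 1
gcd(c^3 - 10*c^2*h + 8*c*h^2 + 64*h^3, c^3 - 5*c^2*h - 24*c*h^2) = c - 8*h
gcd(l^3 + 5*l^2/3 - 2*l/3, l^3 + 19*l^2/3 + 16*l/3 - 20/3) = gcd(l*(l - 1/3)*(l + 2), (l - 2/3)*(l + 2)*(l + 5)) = l + 2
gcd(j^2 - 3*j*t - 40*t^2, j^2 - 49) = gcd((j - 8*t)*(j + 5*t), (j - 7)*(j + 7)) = 1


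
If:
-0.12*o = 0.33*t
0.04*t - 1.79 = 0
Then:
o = -123.06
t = 44.75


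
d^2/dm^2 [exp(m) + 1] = exp(m)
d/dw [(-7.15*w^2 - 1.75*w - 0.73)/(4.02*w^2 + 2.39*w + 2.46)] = (-10.0535*w^2 - 29.3088*w - 2.5603)/(16.1604*w^4 + 19.2156*w^3 + 25.4905*w^2 + 11.7588*w + 6.0516)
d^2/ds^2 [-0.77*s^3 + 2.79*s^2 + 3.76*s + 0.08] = 5.58 - 4.62*s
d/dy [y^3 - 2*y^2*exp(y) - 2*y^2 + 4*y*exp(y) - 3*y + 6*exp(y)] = -2*y^2*exp(y) + 3*y^2 - 4*y + 10*exp(y) - 3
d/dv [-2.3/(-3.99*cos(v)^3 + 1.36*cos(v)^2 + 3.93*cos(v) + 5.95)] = (27.531*cos(v)^2 - 6.256*cos(v) - 9.039)*sin(v)/(-3.99*cos(v)^3 + 1.36*cos(v)^2 + 3.93*cos(v) + 5.95)^2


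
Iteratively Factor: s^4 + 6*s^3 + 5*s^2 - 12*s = (s + 4)*(s^3 + 2*s^2 - 3*s) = s*(s + 4)*(s^2 + 2*s - 3) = s*(s + 3)*(s + 4)*(s - 1)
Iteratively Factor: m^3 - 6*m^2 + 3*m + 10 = (m - 2)*(m^2 - 4*m - 5) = (m - 2)*(m + 1)*(m - 5)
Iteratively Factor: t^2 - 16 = (t + 4)*(t - 4)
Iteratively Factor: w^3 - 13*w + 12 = (w + 4)*(w^2 - 4*w + 3) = (w - 1)*(w + 4)*(w - 3)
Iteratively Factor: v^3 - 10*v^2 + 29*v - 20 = (v - 4)*(v^2 - 6*v + 5) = (v - 4)*(v - 1)*(v - 5)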